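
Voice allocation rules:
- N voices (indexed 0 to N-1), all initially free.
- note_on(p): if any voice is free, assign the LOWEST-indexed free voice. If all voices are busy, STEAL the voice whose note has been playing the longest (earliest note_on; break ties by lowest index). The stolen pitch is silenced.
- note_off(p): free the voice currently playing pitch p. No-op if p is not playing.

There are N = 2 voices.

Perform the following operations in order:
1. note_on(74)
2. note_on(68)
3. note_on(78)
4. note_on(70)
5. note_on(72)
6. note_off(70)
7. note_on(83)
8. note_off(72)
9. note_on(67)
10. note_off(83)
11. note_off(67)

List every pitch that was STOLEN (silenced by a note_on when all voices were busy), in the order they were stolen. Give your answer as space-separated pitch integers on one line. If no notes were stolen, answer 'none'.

Op 1: note_on(74): voice 0 is free -> assigned | voices=[74 -]
Op 2: note_on(68): voice 1 is free -> assigned | voices=[74 68]
Op 3: note_on(78): all voices busy, STEAL voice 0 (pitch 74, oldest) -> assign | voices=[78 68]
Op 4: note_on(70): all voices busy, STEAL voice 1 (pitch 68, oldest) -> assign | voices=[78 70]
Op 5: note_on(72): all voices busy, STEAL voice 0 (pitch 78, oldest) -> assign | voices=[72 70]
Op 6: note_off(70): free voice 1 | voices=[72 -]
Op 7: note_on(83): voice 1 is free -> assigned | voices=[72 83]
Op 8: note_off(72): free voice 0 | voices=[- 83]
Op 9: note_on(67): voice 0 is free -> assigned | voices=[67 83]
Op 10: note_off(83): free voice 1 | voices=[67 -]
Op 11: note_off(67): free voice 0 | voices=[- -]

Answer: 74 68 78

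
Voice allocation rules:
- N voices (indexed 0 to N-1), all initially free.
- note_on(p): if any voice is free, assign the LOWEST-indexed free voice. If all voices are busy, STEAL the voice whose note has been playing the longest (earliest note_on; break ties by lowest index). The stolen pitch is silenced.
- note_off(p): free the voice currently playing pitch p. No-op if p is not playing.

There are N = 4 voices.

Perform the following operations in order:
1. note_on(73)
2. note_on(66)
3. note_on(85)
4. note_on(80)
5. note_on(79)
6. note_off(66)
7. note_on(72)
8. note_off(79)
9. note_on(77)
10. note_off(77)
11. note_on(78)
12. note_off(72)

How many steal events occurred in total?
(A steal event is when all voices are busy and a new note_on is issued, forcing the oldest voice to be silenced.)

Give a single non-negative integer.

Op 1: note_on(73): voice 0 is free -> assigned | voices=[73 - - -]
Op 2: note_on(66): voice 1 is free -> assigned | voices=[73 66 - -]
Op 3: note_on(85): voice 2 is free -> assigned | voices=[73 66 85 -]
Op 4: note_on(80): voice 3 is free -> assigned | voices=[73 66 85 80]
Op 5: note_on(79): all voices busy, STEAL voice 0 (pitch 73, oldest) -> assign | voices=[79 66 85 80]
Op 6: note_off(66): free voice 1 | voices=[79 - 85 80]
Op 7: note_on(72): voice 1 is free -> assigned | voices=[79 72 85 80]
Op 8: note_off(79): free voice 0 | voices=[- 72 85 80]
Op 9: note_on(77): voice 0 is free -> assigned | voices=[77 72 85 80]
Op 10: note_off(77): free voice 0 | voices=[- 72 85 80]
Op 11: note_on(78): voice 0 is free -> assigned | voices=[78 72 85 80]
Op 12: note_off(72): free voice 1 | voices=[78 - 85 80]

Answer: 1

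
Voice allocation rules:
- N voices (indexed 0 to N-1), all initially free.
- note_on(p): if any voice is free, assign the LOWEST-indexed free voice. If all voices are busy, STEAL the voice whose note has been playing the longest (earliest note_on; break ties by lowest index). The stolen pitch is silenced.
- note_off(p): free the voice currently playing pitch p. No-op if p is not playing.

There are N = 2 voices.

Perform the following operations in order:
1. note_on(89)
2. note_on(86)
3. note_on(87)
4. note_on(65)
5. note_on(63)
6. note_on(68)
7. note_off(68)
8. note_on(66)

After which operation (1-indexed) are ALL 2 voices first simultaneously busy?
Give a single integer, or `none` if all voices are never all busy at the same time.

Answer: 2

Derivation:
Op 1: note_on(89): voice 0 is free -> assigned | voices=[89 -]
Op 2: note_on(86): voice 1 is free -> assigned | voices=[89 86]
Op 3: note_on(87): all voices busy, STEAL voice 0 (pitch 89, oldest) -> assign | voices=[87 86]
Op 4: note_on(65): all voices busy, STEAL voice 1 (pitch 86, oldest) -> assign | voices=[87 65]
Op 5: note_on(63): all voices busy, STEAL voice 0 (pitch 87, oldest) -> assign | voices=[63 65]
Op 6: note_on(68): all voices busy, STEAL voice 1 (pitch 65, oldest) -> assign | voices=[63 68]
Op 7: note_off(68): free voice 1 | voices=[63 -]
Op 8: note_on(66): voice 1 is free -> assigned | voices=[63 66]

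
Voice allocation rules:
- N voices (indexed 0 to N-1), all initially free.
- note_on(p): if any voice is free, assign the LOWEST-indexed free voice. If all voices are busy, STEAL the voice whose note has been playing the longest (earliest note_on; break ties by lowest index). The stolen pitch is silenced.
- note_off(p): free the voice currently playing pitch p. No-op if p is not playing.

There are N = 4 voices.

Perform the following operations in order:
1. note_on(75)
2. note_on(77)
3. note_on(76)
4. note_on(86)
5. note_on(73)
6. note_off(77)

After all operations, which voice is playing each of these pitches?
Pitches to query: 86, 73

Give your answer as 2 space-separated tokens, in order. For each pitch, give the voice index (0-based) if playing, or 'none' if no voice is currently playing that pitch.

Op 1: note_on(75): voice 0 is free -> assigned | voices=[75 - - -]
Op 2: note_on(77): voice 1 is free -> assigned | voices=[75 77 - -]
Op 3: note_on(76): voice 2 is free -> assigned | voices=[75 77 76 -]
Op 4: note_on(86): voice 3 is free -> assigned | voices=[75 77 76 86]
Op 5: note_on(73): all voices busy, STEAL voice 0 (pitch 75, oldest) -> assign | voices=[73 77 76 86]
Op 6: note_off(77): free voice 1 | voices=[73 - 76 86]

Answer: 3 0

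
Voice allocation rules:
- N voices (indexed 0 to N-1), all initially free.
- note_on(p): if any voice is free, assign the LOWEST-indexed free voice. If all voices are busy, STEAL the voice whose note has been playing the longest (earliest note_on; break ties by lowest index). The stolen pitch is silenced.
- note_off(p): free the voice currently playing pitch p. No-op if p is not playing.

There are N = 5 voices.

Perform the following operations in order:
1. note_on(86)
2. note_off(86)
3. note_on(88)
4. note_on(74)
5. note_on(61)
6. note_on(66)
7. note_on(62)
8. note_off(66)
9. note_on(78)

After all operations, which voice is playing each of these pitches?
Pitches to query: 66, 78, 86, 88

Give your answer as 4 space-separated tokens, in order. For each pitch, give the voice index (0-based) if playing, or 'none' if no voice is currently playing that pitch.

Op 1: note_on(86): voice 0 is free -> assigned | voices=[86 - - - -]
Op 2: note_off(86): free voice 0 | voices=[- - - - -]
Op 3: note_on(88): voice 0 is free -> assigned | voices=[88 - - - -]
Op 4: note_on(74): voice 1 is free -> assigned | voices=[88 74 - - -]
Op 5: note_on(61): voice 2 is free -> assigned | voices=[88 74 61 - -]
Op 6: note_on(66): voice 3 is free -> assigned | voices=[88 74 61 66 -]
Op 7: note_on(62): voice 4 is free -> assigned | voices=[88 74 61 66 62]
Op 8: note_off(66): free voice 3 | voices=[88 74 61 - 62]
Op 9: note_on(78): voice 3 is free -> assigned | voices=[88 74 61 78 62]

Answer: none 3 none 0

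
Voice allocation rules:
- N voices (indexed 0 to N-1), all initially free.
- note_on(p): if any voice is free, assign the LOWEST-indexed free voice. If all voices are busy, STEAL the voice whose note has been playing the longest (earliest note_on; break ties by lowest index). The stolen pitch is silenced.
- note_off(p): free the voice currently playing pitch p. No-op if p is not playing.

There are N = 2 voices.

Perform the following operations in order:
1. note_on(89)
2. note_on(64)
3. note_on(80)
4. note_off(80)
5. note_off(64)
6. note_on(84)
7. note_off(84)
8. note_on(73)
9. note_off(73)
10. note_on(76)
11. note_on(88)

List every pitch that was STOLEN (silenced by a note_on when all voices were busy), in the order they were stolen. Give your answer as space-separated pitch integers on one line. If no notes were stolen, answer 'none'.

Answer: 89

Derivation:
Op 1: note_on(89): voice 0 is free -> assigned | voices=[89 -]
Op 2: note_on(64): voice 1 is free -> assigned | voices=[89 64]
Op 3: note_on(80): all voices busy, STEAL voice 0 (pitch 89, oldest) -> assign | voices=[80 64]
Op 4: note_off(80): free voice 0 | voices=[- 64]
Op 5: note_off(64): free voice 1 | voices=[- -]
Op 6: note_on(84): voice 0 is free -> assigned | voices=[84 -]
Op 7: note_off(84): free voice 0 | voices=[- -]
Op 8: note_on(73): voice 0 is free -> assigned | voices=[73 -]
Op 9: note_off(73): free voice 0 | voices=[- -]
Op 10: note_on(76): voice 0 is free -> assigned | voices=[76 -]
Op 11: note_on(88): voice 1 is free -> assigned | voices=[76 88]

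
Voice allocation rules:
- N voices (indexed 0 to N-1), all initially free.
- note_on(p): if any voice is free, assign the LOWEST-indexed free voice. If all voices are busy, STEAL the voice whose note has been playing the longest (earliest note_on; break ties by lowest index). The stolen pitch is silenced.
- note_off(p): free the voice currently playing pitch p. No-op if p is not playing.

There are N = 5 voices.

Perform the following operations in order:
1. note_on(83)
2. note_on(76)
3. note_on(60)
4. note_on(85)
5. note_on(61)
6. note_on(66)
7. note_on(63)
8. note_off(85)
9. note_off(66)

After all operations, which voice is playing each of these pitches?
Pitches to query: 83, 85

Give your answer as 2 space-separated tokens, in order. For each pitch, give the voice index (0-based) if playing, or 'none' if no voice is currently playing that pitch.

Op 1: note_on(83): voice 0 is free -> assigned | voices=[83 - - - -]
Op 2: note_on(76): voice 1 is free -> assigned | voices=[83 76 - - -]
Op 3: note_on(60): voice 2 is free -> assigned | voices=[83 76 60 - -]
Op 4: note_on(85): voice 3 is free -> assigned | voices=[83 76 60 85 -]
Op 5: note_on(61): voice 4 is free -> assigned | voices=[83 76 60 85 61]
Op 6: note_on(66): all voices busy, STEAL voice 0 (pitch 83, oldest) -> assign | voices=[66 76 60 85 61]
Op 7: note_on(63): all voices busy, STEAL voice 1 (pitch 76, oldest) -> assign | voices=[66 63 60 85 61]
Op 8: note_off(85): free voice 3 | voices=[66 63 60 - 61]
Op 9: note_off(66): free voice 0 | voices=[- 63 60 - 61]

Answer: none none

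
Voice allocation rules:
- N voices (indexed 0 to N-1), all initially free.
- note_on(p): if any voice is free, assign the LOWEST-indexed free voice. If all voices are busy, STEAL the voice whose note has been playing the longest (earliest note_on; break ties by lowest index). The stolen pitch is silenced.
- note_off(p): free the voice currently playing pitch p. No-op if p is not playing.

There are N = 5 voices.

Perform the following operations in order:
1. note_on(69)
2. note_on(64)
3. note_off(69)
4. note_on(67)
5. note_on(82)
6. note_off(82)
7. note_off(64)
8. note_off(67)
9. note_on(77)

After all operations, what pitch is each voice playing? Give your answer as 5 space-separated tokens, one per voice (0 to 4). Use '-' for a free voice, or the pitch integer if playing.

Answer: 77 - - - -

Derivation:
Op 1: note_on(69): voice 0 is free -> assigned | voices=[69 - - - -]
Op 2: note_on(64): voice 1 is free -> assigned | voices=[69 64 - - -]
Op 3: note_off(69): free voice 0 | voices=[- 64 - - -]
Op 4: note_on(67): voice 0 is free -> assigned | voices=[67 64 - - -]
Op 5: note_on(82): voice 2 is free -> assigned | voices=[67 64 82 - -]
Op 6: note_off(82): free voice 2 | voices=[67 64 - - -]
Op 7: note_off(64): free voice 1 | voices=[67 - - - -]
Op 8: note_off(67): free voice 0 | voices=[- - - - -]
Op 9: note_on(77): voice 0 is free -> assigned | voices=[77 - - - -]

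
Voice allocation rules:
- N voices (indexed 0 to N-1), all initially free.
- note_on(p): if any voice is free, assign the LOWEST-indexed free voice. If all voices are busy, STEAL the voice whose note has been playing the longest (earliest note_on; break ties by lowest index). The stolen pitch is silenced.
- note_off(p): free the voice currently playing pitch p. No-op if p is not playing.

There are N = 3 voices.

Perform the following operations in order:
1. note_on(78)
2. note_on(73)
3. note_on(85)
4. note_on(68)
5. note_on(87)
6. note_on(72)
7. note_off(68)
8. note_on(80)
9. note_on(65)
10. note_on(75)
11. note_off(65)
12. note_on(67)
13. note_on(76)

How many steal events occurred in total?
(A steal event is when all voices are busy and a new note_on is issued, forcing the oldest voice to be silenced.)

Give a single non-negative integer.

Answer: 6

Derivation:
Op 1: note_on(78): voice 0 is free -> assigned | voices=[78 - -]
Op 2: note_on(73): voice 1 is free -> assigned | voices=[78 73 -]
Op 3: note_on(85): voice 2 is free -> assigned | voices=[78 73 85]
Op 4: note_on(68): all voices busy, STEAL voice 0 (pitch 78, oldest) -> assign | voices=[68 73 85]
Op 5: note_on(87): all voices busy, STEAL voice 1 (pitch 73, oldest) -> assign | voices=[68 87 85]
Op 6: note_on(72): all voices busy, STEAL voice 2 (pitch 85, oldest) -> assign | voices=[68 87 72]
Op 7: note_off(68): free voice 0 | voices=[- 87 72]
Op 8: note_on(80): voice 0 is free -> assigned | voices=[80 87 72]
Op 9: note_on(65): all voices busy, STEAL voice 1 (pitch 87, oldest) -> assign | voices=[80 65 72]
Op 10: note_on(75): all voices busy, STEAL voice 2 (pitch 72, oldest) -> assign | voices=[80 65 75]
Op 11: note_off(65): free voice 1 | voices=[80 - 75]
Op 12: note_on(67): voice 1 is free -> assigned | voices=[80 67 75]
Op 13: note_on(76): all voices busy, STEAL voice 0 (pitch 80, oldest) -> assign | voices=[76 67 75]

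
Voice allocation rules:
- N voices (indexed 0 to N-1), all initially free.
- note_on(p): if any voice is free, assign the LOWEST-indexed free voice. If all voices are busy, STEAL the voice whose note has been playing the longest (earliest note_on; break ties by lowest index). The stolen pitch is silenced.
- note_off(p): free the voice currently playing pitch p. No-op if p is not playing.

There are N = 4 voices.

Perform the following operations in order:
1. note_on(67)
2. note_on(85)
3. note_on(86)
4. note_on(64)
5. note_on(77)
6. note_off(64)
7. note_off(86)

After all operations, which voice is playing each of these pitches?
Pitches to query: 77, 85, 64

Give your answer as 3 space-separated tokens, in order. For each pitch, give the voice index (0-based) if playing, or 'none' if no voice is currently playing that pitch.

Answer: 0 1 none

Derivation:
Op 1: note_on(67): voice 0 is free -> assigned | voices=[67 - - -]
Op 2: note_on(85): voice 1 is free -> assigned | voices=[67 85 - -]
Op 3: note_on(86): voice 2 is free -> assigned | voices=[67 85 86 -]
Op 4: note_on(64): voice 3 is free -> assigned | voices=[67 85 86 64]
Op 5: note_on(77): all voices busy, STEAL voice 0 (pitch 67, oldest) -> assign | voices=[77 85 86 64]
Op 6: note_off(64): free voice 3 | voices=[77 85 86 -]
Op 7: note_off(86): free voice 2 | voices=[77 85 - -]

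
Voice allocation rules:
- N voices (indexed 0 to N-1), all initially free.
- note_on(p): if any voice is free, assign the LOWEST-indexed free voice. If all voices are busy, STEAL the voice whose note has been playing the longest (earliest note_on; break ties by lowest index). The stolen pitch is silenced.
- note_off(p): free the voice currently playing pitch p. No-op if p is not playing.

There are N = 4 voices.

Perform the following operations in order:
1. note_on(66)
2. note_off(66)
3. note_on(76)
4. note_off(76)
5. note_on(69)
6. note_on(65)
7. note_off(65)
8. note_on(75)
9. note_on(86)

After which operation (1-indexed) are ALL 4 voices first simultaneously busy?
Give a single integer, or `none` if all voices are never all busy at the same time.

Answer: none

Derivation:
Op 1: note_on(66): voice 0 is free -> assigned | voices=[66 - - -]
Op 2: note_off(66): free voice 0 | voices=[- - - -]
Op 3: note_on(76): voice 0 is free -> assigned | voices=[76 - - -]
Op 4: note_off(76): free voice 0 | voices=[- - - -]
Op 5: note_on(69): voice 0 is free -> assigned | voices=[69 - - -]
Op 6: note_on(65): voice 1 is free -> assigned | voices=[69 65 - -]
Op 7: note_off(65): free voice 1 | voices=[69 - - -]
Op 8: note_on(75): voice 1 is free -> assigned | voices=[69 75 - -]
Op 9: note_on(86): voice 2 is free -> assigned | voices=[69 75 86 -]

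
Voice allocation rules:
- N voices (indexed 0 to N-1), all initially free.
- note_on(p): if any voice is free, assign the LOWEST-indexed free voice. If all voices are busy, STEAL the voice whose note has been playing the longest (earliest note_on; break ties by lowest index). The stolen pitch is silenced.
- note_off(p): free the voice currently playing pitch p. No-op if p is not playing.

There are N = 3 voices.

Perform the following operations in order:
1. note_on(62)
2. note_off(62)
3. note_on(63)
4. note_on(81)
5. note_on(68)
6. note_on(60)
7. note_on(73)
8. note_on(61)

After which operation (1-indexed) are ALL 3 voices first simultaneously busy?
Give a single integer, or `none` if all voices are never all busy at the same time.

Op 1: note_on(62): voice 0 is free -> assigned | voices=[62 - -]
Op 2: note_off(62): free voice 0 | voices=[- - -]
Op 3: note_on(63): voice 0 is free -> assigned | voices=[63 - -]
Op 4: note_on(81): voice 1 is free -> assigned | voices=[63 81 -]
Op 5: note_on(68): voice 2 is free -> assigned | voices=[63 81 68]
Op 6: note_on(60): all voices busy, STEAL voice 0 (pitch 63, oldest) -> assign | voices=[60 81 68]
Op 7: note_on(73): all voices busy, STEAL voice 1 (pitch 81, oldest) -> assign | voices=[60 73 68]
Op 8: note_on(61): all voices busy, STEAL voice 2 (pitch 68, oldest) -> assign | voices=[60 73 61]

Answer: 5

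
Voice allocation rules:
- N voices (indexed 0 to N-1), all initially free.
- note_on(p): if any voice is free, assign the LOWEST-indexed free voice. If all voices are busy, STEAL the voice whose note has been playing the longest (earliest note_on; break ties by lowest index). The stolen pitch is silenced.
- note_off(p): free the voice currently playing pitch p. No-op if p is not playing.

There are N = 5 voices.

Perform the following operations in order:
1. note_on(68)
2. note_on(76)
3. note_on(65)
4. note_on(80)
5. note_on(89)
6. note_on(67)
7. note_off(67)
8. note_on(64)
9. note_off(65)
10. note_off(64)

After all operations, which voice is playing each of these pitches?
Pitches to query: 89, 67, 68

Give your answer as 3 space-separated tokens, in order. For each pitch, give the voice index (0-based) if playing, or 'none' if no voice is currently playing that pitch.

Op 1: note_on(68): voice 0 is free -> assigned | voices=[68 - - - -]
Op 2: note_on(76): voice 1 is free -> assigned | voices=[68 76 - - -]
Op 3: note_on(65): voice 2 is free -> assigned | voices=[68 76 65 - -]
Op 4: note_on(80): voice 3 is free -> assigned | voices=[68 76 65 80 -]
Op 5: note_on(89): voice 4 is free -> assigned | voices=[68 76 65 80 89]
Op 6: note_on(67): all voices busy, STEAL voice 0 (pitch 68, oldest) -> assign | voices=[67 76 65 80 89]
Op 7: note_off(67): free voice 0 | voices=[- 76 65 80 89]
Op 8: note_on(64): voice 0 is free -> assigned | voices=[64 76 65 80 89]
Op 9: note_off(65): free voice 2 | voices=[64 76 - 80 89]
Op 10: note_off(64): free voice 0 | voices=[- 76 - 80 89]

Answer: 4 none none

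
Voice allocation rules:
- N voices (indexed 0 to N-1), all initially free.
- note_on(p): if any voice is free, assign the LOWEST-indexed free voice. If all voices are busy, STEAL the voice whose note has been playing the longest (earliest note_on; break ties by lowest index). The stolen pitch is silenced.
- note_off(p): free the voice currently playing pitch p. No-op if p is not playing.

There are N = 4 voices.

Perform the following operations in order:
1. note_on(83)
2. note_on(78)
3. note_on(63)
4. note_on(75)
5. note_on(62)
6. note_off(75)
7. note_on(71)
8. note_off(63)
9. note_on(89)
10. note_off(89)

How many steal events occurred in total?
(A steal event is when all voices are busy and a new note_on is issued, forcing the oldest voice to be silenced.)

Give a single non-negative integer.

Op 1: note_on(83): voice 0 is free -> assigned | voices=[83 - - -]
Op 2: note_on(78): voice 1 is free -> assigned | voices=[83 78 - -]
Op 3: note_on(63): voice 2 is free -> assigned | voices=[83 78 63 -]
Op 4: note_on(75): voice 3 is free -> assigned | voices=[83 78 63 75]
Op 5: note_on(62): all voices busy, STEAL voice 0 (pitch 83, oldest) -> assign | voices=[62 78 63 75]
Op 6: note_off(75): free voice 3 | voices=[62 78 63 -]
Op 7: note_on(71): voice 3 is free -> assigned | voices=[62 78 63 71]
Op 8: note_off(63): free voice 2 | voices=[62 78 - 71]
Op 9: note_on(89): voice 2 is free -> assigned | voices=[62 78 89 71]
Op 10: note_off(89): free voice 2 | voices=[62 78 - 71]

Answer: 1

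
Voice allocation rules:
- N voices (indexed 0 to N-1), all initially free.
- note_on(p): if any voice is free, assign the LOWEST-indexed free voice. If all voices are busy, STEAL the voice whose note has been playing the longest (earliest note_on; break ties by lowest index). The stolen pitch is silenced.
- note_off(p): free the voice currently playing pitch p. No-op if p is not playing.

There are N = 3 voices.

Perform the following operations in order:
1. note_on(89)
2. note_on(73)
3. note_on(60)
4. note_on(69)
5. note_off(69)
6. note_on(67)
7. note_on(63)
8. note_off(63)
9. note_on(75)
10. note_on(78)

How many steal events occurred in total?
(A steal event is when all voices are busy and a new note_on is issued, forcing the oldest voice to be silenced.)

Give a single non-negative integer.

Answer: 3

Derivation:
Op 1: note_on(89): voice 0 is free -> assigned | voices=[89 - -]
Op 2: note_on(73): voice 1 is free -> assigned | voices=[89 73 -]
Op 3: note_on(60): voice 2 is free -> assigned | voices=[89 73 60]
Op 4: note_on(69): all voices busy, STEAL voice 0 (pitch 89, oldest) -> assign | voices=[69 73 60]
Op 5: note_off(69): free voice 0 | voices=[- 73 60]
Op 6: note_on(67): voice 0 is free -> assigned | voices=[67 73 60]
Op 7: note_on(63): all voices busy, STEAL voice 1 (pitch 73, oldest) -> assign | voices=[67 63 60]
Op 8: note_off(63): free voice 1 | voices=[67 - 60]
Op 9: note_on(75): voice 1 is free -> assigned | voices=[67 75 60]
Op 10: note_on(78): all voices busy, STEAL voice 2 (pitch 60, oldest) -> assign | voices=[67 75 78]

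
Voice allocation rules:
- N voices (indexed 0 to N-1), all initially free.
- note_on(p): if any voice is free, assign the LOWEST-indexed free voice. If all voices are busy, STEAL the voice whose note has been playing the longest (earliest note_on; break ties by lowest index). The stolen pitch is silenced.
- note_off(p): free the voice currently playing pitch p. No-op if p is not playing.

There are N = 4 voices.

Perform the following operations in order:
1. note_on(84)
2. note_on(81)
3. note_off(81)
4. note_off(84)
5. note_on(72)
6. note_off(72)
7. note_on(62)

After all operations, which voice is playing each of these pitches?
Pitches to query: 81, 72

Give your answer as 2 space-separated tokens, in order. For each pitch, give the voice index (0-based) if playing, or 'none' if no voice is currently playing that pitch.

Answer: none none

Derivation:
Op 1: note_on(84): voice 0 is free -> assigned | voices=[84 - - -]
Op 2: note_on(81): voice 1 is free -> assigned | voices=[84 81 - -]
Op 3: note_off(81): free voice 1 | voices=[84 - - -]
Op 4: note_off(84): free voice 0 | voices=[- - - -]
Op 5: note_on(72): voice 0 is free -> assigned | voices=[72 - - -]
Op 6: note_off(72): free voice 0 | voices=[- - - -]
Op 7: note_on(62): voice 0 is free -> assigned | voices=[62 - - -]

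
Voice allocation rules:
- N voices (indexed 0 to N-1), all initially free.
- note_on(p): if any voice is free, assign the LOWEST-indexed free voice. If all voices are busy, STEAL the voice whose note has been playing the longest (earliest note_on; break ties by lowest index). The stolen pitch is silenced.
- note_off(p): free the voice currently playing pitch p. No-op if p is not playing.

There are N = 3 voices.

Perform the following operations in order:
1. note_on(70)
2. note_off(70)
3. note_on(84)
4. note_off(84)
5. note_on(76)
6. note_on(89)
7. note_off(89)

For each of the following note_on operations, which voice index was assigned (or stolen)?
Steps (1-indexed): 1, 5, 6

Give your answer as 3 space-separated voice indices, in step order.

Answer: 0 0 1

Derivation:
Op 1: note_on(70): voice 0 is free -> assigned | voices=[70 - -]
Op 2: note_off(70): free voice 0 | voices=[- - -]
Op 3: note_on(84): voice 0 is free -> assigned | voices=[84 - -]
Op 4: note_off(84): free voice 0 | voices=[- - -]
Op 5: note_on(76): voice 0 is free -> assigned | voices=[76 - -]
Op 6: note_on(89): voice 1 is free -> assigned | voices=[76 89 -]
Op 7: note_off(89): free voice 1 | voices=[76 - -]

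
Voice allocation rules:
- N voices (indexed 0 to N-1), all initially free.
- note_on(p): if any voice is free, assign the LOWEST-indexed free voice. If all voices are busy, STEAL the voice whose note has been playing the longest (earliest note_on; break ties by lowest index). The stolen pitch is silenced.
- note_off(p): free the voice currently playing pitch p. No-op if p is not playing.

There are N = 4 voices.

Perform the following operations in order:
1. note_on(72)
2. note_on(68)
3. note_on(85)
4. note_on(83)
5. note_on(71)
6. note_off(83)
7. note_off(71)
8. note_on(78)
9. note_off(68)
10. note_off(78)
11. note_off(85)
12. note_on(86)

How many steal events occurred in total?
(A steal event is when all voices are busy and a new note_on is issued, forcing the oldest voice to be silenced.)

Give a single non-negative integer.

Answer: 1

Derivation:
Op 1: note_on(72): voice 0 is free -> assigned | voices=[72 - - -]
Op 2: note_on(68): voice 1 is free -> assigned | voices=[72 68 - -]
Op 3: note_on(85): voice 2 is free -> assigned | voices=[72 68 85 -]
Op 4: note_on(83): voice 3 is free -> assigned | voices=[72 68 85 83]
Op 5: note_on(71): all voices busy, STEAL voice 0 (pitch 72, oldest) -> assign | voices=[71 68 85 83]
Op 6: note_off(83): free voice 3 | voices=[71 68 85 -]
Op 7: note_off(71): free voice 0 | voices=[- 68 85 -]
Op 8: note_on(78): voice 0 is free -> assigned | voices=[78 68 85 -]
Op 9: note_off(68): free voice 1 | voices=[78 - 85 -]
Op 10: note_off(78): free voice 0 | voices=[- - 85 -]
Op 11: note_off(85): free voice 2 | voices=[- - - -]
Op 12: note_on(86): voice 0 is free -> assigned | voices=[86 - - -]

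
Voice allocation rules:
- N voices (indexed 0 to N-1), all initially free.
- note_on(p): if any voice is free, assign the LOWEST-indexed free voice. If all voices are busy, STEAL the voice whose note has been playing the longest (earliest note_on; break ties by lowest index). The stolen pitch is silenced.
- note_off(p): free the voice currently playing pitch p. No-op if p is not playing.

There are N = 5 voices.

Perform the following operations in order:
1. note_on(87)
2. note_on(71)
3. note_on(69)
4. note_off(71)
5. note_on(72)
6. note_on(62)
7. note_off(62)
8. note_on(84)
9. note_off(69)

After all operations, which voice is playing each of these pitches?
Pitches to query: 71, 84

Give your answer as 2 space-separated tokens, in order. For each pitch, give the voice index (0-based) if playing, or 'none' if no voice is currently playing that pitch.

Answer: none 3

Derivation:
Op 1: note_on(87): voice 0 is free -> assigned | voices=[87 - - - -]
Op 2: note_on(71): voice 1 is free -> assigned | voices=[87 71 - - -]
Op 3: note_on(69): voice 2 is free -> assigned | voices=[87 71 69 - -]
Op 4: note_off(71): free voice 1 | voices=[87 - 69 - -]
Op 5: note_on(72): voice 1 is free -> assigned | voices=[87 72 69 - -]
Op 6: note_on(62): voice 3 is free -> assigned | voices=[87 72 69 62 -]
Op 7: note_off(62): free voice 3 | voices=[87 72 69 - -]
Op 8: note_on(84): voice 3 is free -> assigned | voices=[87 72 69 84 -]
Op 9: note_off(69): free voice 2 | voices=[87 72 - 84 -]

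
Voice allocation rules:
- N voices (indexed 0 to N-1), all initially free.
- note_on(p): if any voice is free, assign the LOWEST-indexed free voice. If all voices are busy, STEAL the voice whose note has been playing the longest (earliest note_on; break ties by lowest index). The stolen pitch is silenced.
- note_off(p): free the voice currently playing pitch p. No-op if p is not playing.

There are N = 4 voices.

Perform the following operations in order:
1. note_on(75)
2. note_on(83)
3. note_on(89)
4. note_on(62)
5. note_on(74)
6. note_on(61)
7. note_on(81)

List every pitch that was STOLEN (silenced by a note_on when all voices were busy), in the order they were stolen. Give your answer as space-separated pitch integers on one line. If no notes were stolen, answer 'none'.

Op 1: note_on(75): voice 0 is free -> assigned | voices=[75 - - -]
Op 2: note_on(83): voice 1 is free -> assigned | voices=[75 83 - -]
Op 3: note_on(89): voice 2 is free -> assigned | voices=[75 83 89 -]
Op 4: note_on(62): voice 3 is free -> assigned | voices=[75 83 89 62]
Op 5: note_on(74): all voices busy, STEAL voice 0 (pitch 75, oldest) -> assign | voices=[74 83 89 62]
Op 6: note_on(61): all voices busy, STEAL voice 1 (pitch 83, oldest) -> assign | voices=[74 61 89 62]
Op 7: note_on(81): all voices busy, STEAL voice 2 (pitch 89, oldest) -> assign | voices=[74 61 81 62]

Answer: 75 83 89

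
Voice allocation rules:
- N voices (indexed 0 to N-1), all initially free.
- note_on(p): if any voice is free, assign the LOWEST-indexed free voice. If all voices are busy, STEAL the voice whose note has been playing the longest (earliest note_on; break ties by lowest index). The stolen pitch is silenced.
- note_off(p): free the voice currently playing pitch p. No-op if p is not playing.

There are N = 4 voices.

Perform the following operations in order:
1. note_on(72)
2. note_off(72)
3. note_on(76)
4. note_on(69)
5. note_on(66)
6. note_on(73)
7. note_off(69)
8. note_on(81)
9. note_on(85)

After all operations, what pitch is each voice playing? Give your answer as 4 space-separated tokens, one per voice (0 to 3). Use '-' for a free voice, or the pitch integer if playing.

Op 1: note_on(72): voice 0 is free -> assigned | voices=[72 - - -]
Op 2: note_off(72): free voice 0 | voices=[- - - -]
Op 3: note_on(76): voice 0 is free -> assigned | voices=[76 - - -]
Op 4: note_on(69): voice 1 is free -> assigned | voices=[76 69 - -]
Op 5: note_on(66): voice 2 is free -> assigned | voices=[76 69 66 -]
Op 6: note_on(73): voice 3 is free -> assigned | voices=[76 69 66 73]
Op 7: note_off(69): free voice 1 | voices=[76 - 66 73]
Op 8: note_on(81): voice 1 is free -> assigned | voices=[76 81 66 73]
Op 9: note_on(85): all voices busy, STEAL voice 0 (pitch 76, oldest) -> assign | voices=[85 81 66 73]

Answer: 85 81 66 73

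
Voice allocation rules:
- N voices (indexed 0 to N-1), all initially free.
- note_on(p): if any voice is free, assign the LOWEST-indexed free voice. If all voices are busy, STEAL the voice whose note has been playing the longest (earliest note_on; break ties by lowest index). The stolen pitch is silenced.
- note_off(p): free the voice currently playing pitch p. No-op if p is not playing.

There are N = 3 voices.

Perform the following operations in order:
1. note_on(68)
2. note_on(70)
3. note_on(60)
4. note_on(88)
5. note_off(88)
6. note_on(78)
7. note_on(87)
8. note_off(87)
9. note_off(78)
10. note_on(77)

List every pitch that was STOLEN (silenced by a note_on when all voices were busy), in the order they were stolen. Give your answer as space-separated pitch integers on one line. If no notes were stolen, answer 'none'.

Answer: 68 70

Derivation:
Op 1: note_on(68): voice 0 is free -> assigned | voices=[68 - -]
Op 2: note_on(70): voice 1 is free -> assigned | voices=[68 70 -]
Op 3: note_on(60): voice 2 is free -> assigned | voices=[68 70 60]
Op 4: note_on(88): all voices busy, STEAL voice 0 (pitch 68, oldest) -> assign | voices=[88 70 60]
Op 5: note_off(88): free voice 0 | voices=[- 70 60]
Op 6: note_on(78): voice 0 is free -> assigned | voices=[78 70 60]
Op 7: note_on(87): all voices busy, STEAL voice 1 (pitch 70, oldest) -> assign | voices=[78 87 60]
Op 8: note_off(87): free voice 1 | voices=[78 - 60]
Op 9: note_off(78): free voice 0 | voices=[- - 60]
Op 10: note_on(77): voice 0 is free -> assigned | voices=[77 - 60]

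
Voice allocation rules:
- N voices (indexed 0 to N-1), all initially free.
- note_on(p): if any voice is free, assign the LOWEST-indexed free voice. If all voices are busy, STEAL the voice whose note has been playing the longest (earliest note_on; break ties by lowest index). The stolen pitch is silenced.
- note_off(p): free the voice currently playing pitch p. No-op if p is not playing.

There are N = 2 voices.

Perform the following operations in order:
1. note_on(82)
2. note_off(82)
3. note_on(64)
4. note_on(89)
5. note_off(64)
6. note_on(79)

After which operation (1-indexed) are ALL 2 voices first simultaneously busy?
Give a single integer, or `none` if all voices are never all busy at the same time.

Answer: 4

Derivation:
Op 1: note_on(82): voice 0 is free -> assigned | voices=[82 -]
Op 2: note_off(82): free voice 0 | voices=[- -]
Op 3: note_on(64): voice 0 is free -> assigned | voices=[64 -]
Op 4: note_on(89): voice 1 is free -> assigned | voices=[64 89]
Op 5: note_off(64): free voice 0 | voices=[- 89]
Op 6: note_on(79): voice 0 is free -> assigned | voices=[79 89]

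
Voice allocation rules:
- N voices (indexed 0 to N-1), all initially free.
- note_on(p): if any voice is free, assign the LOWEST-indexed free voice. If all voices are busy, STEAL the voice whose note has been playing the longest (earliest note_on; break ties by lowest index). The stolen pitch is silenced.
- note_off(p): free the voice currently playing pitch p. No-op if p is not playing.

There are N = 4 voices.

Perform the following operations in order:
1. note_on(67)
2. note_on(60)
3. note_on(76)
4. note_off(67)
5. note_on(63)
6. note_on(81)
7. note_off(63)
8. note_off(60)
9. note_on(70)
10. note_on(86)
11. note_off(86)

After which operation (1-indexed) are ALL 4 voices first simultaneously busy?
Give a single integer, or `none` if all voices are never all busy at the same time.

Answer: 6

Derivation:
Op 1: note_on(67): voice 0 is free -> assigned | voices=[67 - - -]
Op 2: note_on(60): voice 1 is free -> assigned | voices=[67 60 - -]
Op 3: note_on(76): voice 2 is free -> assigned | voices=[67 60 76 -]
Op 4: note_off(67): free voice 0 | voices=[- 60 76 -]
Op 5: note_on(63): voice 0 is free -> assigned | voices=[63 60 76 -]
Op 6: note_on(81): voice 3 is free -> assigned | voices=[63 60 76 81]
Op 7: note_off(63): free voice 0 | voices=[- 60 76 81]
Op 8: note_off(60): free voice 1 | voices=[- - 76 81]
Op 9: note_on(70): voice 0 is free -> assigned | voices=[70 - 76 81]
Op 10: note_on(86): voice 1 is free -> assigned | voices=[70 86 76 81]
Op 11: note_off(86): free voice 1 | voices=[70 - 76 81]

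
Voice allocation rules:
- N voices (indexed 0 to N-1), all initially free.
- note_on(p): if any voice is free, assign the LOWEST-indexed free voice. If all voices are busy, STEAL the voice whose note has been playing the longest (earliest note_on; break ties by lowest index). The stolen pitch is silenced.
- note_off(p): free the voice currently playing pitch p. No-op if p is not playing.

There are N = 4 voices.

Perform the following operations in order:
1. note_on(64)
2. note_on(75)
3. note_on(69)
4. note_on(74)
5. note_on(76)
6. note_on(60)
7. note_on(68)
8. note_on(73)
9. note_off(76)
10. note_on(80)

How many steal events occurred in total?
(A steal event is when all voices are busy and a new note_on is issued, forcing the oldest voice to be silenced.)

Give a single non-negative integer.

Answer: 4

Derivation:
Op 1: note_on(64): voice 0 is free -> assigned | voices=[64 - - -]
Op 2: note_on(75): voice 1 is free -> assigned | voices=[64 75 - -]
Op 3: note_on(69): voice 2 is free -> assigned | voices=[64 75 69 -]
Op 4: note_on(74): voice 3 is free -> assigned | voices=[64 75 69 74]
Op 5: note_on(76): all voices busy, STEAL voice 0 (pitch 64, oldest) -> assign | voices=[76 75 69 74]
Op 6: note_on(60): all voices busy, STEAL voice 1 (pitch 75, oldest) -> assign | voices=[76 60 69 74]
Op 7: note_on(68): all voices busy, STEAL voice 2 (pitch 69, oldest) -> assign | voices=[76 60 68 74]
Op 8: note_on(73): all voices busy, STEAL voice 3 (pitch 74, oldest) -> assign | voices=[76 60 68 73]
Op 9: note_off(76): free voice 0 | voices=[- 60 68 73]
Op 10: note_on(80): voice 0 is free -> assigned | voices=[80 60 68 73]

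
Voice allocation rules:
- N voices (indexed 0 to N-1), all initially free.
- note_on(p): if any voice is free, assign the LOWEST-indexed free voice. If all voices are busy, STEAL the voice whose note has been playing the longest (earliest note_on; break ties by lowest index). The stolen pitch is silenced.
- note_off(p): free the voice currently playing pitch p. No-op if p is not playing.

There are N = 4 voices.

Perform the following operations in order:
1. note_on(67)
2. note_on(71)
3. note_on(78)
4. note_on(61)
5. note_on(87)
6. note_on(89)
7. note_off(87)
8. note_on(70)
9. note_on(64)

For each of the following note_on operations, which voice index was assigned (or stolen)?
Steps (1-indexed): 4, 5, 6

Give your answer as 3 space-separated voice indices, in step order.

Op 1: note_on(67): voice 0 is free -> assigned | voices=[67 - - -]
Op 2: note_on(71): voice 1 is free -> assigned | voices=[67 71 - -]
Op 3: note_on(78): voice 2 is free -> assigned | voices=[67 71 78 -]
Op 4: note_on(61): voice 3 is free -> assigned | voices=[67 71 78 61]
Op 5: note_on(87): all voices busy, STEAL voice 0 (pitch 67, oldest) -> assign | voices=[87 71 78 61]
Op 6: note_on(89): all voices busy, STEAL voice 1 (pitch 71, oldest) -> assign | voices=[87 89 78 61]
Op 7: note_off(87): free voice 0 | voices=[- 89 78 61]
Op 8: note_on(70): voice 0 is free -> assigned | voices=[70 89 78 61]
Op 9: note_on(64): all voices busy, STEAL voice 2 (pitch 78, oldest) -> assign | voices=[70 89 64 61]

Answer: 3 0 1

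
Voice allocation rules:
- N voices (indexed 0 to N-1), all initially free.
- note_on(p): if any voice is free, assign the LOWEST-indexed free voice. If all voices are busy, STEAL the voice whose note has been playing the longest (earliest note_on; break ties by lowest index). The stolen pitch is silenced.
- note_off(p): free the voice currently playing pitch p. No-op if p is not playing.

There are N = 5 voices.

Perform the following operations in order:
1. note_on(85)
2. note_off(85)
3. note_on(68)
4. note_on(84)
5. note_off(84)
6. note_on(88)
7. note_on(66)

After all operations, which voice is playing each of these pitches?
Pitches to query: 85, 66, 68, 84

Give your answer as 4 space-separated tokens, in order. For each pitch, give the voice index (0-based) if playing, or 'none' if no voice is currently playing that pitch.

Op 1: note_on(85): voice 0 is free -> assigned | voices=[85 - - - -]
Op 2: note_off(85): free voice 0 | voices=[- - - - -]
Op 3: note_on(68): voice 0 is free -> assigned | voices=[68 - - - -]
Op 4: note_on(84): voice 1 is free -> assigned | voices=[68 84 - - -]
Op 5: note_off(84): free voice 1 | voices=[68 - - - -]
Op 6: note_on(88): voice 1 is free -> assigned | voices=[68 88 - - -]
Op 7: note_on(66): voice 2 is free -> assigned | voices=[68 88 66 - -]

Answer: none 2 0 none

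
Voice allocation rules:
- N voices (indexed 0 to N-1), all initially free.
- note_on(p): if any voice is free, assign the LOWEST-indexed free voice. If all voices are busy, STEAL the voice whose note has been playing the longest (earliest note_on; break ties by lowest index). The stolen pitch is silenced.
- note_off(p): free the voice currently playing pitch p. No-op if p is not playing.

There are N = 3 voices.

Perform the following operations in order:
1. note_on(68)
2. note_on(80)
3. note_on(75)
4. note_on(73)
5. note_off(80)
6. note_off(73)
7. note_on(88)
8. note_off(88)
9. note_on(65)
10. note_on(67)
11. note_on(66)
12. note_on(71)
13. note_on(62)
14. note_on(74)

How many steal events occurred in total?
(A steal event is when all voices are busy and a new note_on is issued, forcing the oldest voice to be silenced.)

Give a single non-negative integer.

Op 1: note_on(68): voice 0 is free -> assigned | voices=[68 - -]
Op 2: note_on(80): voice 1 is free -> assigned | voices=[68 80 -]
Op 3: note_on(75): voice 2 is free -> assigned | voices=[68 80 75]
Op 4: note_on(73): all voices busy, STEAL voice 0 (pitch 68, oldest) -> assign | voices=[73 80 75]
Op 5: note_off(80): free voice 1 | voices=[73 - 75]
Op 6: note_off(73): free voice 0 | voices=[- - 75]
Op 7: note_on(88): voice 0 is free -> assigned | voices=[88 - 75]
Op 8: note_off(88): free voice 0 | voices=[- - 75]
Op 9: note_on(65): voice 0 is free -> assigned | voices=[65 - 75]
Op 10: note_on(67): voice 1 is free -> assigned | voices=[65 67 75]
Op 11: note_on(66): all voices busy, STEAL voice 2 (pitch 75, oldest) -> assign | voices=[65 67 66]
Op 12: note_on(71): all voices busy, STEAL voice 0 (pitch 65, oldest) -> assign | voices=[71 67 66]
Op 13: note_on(62): all voices busy, STEAL voice 1 (pitch 67, oldest) -> assign | voices=[71 62 66]
Op 14: note_on(74): all voices busy, STEAL voice 2 (pitch 66, oldest) -> assign | voices=[71 62 74]

Answer: 5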